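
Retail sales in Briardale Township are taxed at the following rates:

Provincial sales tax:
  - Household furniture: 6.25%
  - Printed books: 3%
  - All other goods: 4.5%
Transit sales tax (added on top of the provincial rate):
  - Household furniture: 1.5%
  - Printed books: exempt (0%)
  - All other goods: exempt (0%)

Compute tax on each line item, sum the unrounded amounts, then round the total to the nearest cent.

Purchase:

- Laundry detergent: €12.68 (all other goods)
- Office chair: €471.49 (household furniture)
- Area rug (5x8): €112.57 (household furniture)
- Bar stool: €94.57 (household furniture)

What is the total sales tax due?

Laundry detergent €12.68: all other goods → 4.5% + 0% transit = 4.5% → €0.5706
Office chair €471.49: household furniture → 6.25% + 1.5% transit = 7.75% → €36.540475
Area rug (5x8) €112.57: household furniture → 6.25% + 1.5% transit = 7.75% → €8.724175
Bar stool €94.57: household furniture → 6.25% + 1.5% transit = 7.75% → €7.329175
Unrounded tax sum = €53.164425 → €53.16

€53.16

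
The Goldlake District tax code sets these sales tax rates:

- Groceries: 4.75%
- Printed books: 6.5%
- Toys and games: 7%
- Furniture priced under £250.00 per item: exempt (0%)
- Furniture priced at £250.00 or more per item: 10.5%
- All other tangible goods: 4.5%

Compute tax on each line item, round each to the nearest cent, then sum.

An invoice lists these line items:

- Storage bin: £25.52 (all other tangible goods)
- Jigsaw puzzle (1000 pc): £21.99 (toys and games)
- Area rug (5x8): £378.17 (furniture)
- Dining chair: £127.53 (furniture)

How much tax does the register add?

£42.40

Storage bin £25.52: all other tangible goods → 4.5% → £1.15
Jigsaw puzzle (1000 pc) £21.99: toys and games → 7% → £1.54
Area rug (5x8) £378.17: furniture, £250.00 or more → 10.5% → £39.71
Dining chair £127.53: furniture, under £250.00 → 0% → £0.00
Total tax = £1.15 + £1.54 + £39.71 = £42.40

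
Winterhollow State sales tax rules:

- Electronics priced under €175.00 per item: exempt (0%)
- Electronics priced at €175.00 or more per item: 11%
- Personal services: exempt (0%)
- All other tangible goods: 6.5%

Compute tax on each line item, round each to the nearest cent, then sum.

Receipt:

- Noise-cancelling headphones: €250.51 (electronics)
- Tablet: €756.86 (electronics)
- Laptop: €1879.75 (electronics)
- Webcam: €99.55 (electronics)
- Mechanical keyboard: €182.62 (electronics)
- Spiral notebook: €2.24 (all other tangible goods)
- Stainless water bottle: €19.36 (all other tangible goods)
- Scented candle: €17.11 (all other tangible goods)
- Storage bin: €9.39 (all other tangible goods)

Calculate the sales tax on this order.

€340.80

Noise-cancelling headphones €250.51: electronics, €175.00 or more → 11% → €27.56
Tablet €756.86: electronics, €175.00 or more → 11% → €83.25
Laptop €1879.75: electronics, €175.00 or more → 11% → €206.77
Webcam €99.55: electronics, under €175.00 → 0% → €0.00
Mechanical keyboard €182.62: electronics, €175.00 or more → 11% → €20.09
Spiral notebook €2.24: all other tangible goods → 6.5% → €0.15
Stainless water bottle €19.36: all other tangible goods → 6.5% → €1.26
Scented candle €17.11: all other tangible goods → 6.5% → €1.11
Storage bin €9.39: all other tangible goods → 6.5% → €0.61
Total tax = €27.56 + €83.25 + €206.77 + €20.09 + €0.15 + €1.26 + €1.11 + €0.61 = €340.80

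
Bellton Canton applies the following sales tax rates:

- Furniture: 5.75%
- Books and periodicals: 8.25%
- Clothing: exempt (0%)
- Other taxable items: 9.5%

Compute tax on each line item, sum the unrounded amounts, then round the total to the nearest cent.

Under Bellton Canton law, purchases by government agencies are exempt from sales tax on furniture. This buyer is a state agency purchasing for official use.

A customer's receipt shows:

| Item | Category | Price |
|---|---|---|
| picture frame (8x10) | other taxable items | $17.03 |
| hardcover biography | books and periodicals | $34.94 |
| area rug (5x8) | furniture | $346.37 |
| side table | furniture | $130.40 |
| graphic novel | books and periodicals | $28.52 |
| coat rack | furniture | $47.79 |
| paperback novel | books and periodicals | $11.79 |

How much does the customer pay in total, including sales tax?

$624.67

Picture frame (8x10) $17.03: other taxable items → 9.5% → $1.61785
Hardcover biography $34.94: books and periodicals → 8.25% → $2.88255
Area rug (5x8) $346.37: furniture, buyer-exempt → 0% → $0.00
Side table $130.40: furniture, buyer-exempt → 0% → $0.00
Graphic novel $28.52: books and periodicals → 8.25% → $2.3529
Coat rack $47.79: furniture, buyer-exempt → 0% → $0.00
Paperback novel $11.79: books and periodicals → 8.25% → $0.972675
Subtotal = $616.84; unrounded tax = $7.825975 → $7.83; total due = $624.67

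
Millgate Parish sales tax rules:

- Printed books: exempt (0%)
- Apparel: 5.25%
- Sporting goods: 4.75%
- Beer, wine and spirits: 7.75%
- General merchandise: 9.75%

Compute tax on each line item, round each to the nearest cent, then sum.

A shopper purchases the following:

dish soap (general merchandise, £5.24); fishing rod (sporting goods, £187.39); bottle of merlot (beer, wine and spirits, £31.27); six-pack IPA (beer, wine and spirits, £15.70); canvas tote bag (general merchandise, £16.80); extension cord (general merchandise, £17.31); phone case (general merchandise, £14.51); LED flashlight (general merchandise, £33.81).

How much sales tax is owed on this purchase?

Dish soap £5.24: general merchandise → 9.75% → £0.51
Fishing rod £187.39: sporting goods → 4.75% → £8.90
Bottle of merlot £31.27: beer, wine and spirits → 7.75% → £2.42
Six-pack IPA £15.70: beer, wine and spirits → 7.75% → £1.22
Canvas tote bag £16.80: general merchandise → 9.75% → £1.64
Extension cord £17.31: general merchandise → 9.75% → £1.69
Phone case £14.51: general merchandise → 9.75% → £1.41
LED flashlight £33.81: general merchandise → 9.75% → £3.30
Total tax = £0.51 + £8.90 + £2.42 + £1.22 + £1.64 + £1.69 + £1.41 + £3.30 = £21.09

£21.09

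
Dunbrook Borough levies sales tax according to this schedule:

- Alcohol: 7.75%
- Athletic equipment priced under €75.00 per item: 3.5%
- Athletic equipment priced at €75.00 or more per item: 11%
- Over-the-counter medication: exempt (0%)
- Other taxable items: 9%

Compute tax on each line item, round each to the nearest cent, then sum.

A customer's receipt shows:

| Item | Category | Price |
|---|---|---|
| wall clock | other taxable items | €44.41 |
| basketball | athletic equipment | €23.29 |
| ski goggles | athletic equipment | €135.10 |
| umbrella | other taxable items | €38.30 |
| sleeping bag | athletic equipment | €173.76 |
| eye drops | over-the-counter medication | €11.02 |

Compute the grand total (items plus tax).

Wall clock €44.41: other taxable items → 9% → €4.00
Basketball €23.29: athletic equipment, under €75.00 → 3.5% → €0.82
Ski goggles €135.10: athletic equipment, €75.00 or more → 11% → €14.86
Umbrella €38.30: other taxable items → 9% → €3.45
Sleeping bag €173.76: athletic equipment, €75.00 or more → 11% → €19.11
Eye drops €11.02: over-the-counter medication → 0% → €0.00
Subtotal = €425.88; tax = €42.24; total due = €468.12

€468.12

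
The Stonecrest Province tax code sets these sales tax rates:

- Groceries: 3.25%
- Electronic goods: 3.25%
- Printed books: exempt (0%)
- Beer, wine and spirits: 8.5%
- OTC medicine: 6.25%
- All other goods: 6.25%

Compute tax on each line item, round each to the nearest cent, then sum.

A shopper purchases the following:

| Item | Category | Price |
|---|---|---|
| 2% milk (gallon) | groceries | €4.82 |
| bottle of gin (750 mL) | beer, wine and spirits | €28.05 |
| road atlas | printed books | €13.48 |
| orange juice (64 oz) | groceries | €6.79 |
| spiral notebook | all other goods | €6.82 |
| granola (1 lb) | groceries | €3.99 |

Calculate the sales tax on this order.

€3.32

2% milk (gallon) €4.82: groceries → 3.25% → €0.16
Bottle of gin (750 mL) €28.05: beer, wine and spirits → 8.5% → €2.38
Road atlas €13.48: printed books → 0% → €0.00
Orange juice (64 oz) €6.79: groceries → 3.25% → €0.22
Spiral notebook €6.82: all other goods → 6.25% → €0.43
Granola (1 lb) €3.99: groceries → 3.25% → €0.13
Total tax = €0.16 + €2.38 + €0.22 + €0.43 + €0.13 = €3.32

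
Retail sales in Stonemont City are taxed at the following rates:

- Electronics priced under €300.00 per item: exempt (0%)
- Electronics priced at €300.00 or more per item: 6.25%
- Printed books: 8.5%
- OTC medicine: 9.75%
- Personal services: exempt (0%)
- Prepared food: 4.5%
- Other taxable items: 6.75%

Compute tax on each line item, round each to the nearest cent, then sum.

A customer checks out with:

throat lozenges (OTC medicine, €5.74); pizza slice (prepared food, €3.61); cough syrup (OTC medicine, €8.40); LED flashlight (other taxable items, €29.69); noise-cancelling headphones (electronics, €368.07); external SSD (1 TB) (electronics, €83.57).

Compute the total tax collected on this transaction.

Throat lozenges €5.74: OTC medicine → 9.75% → €0.56
Pizza slice €3.61: prepared food → 4.5% → €0.16
Cough syrup €8.40: OTC medicine → 9.75% → €0.82
LED flashlight €29.69: other taxable items → 6.75% → €2.00
Noise-cancelling headphones €368.07: electronics, €300.00 or more → 6.25% → €23.00
External SSD (1 TB) €83.57: electronics, under €300.00 → 0% → €0.00
Total tax = €0.56 + €0.16 + €0.82 + €2.00 + €23.00 = €26.54

€26.54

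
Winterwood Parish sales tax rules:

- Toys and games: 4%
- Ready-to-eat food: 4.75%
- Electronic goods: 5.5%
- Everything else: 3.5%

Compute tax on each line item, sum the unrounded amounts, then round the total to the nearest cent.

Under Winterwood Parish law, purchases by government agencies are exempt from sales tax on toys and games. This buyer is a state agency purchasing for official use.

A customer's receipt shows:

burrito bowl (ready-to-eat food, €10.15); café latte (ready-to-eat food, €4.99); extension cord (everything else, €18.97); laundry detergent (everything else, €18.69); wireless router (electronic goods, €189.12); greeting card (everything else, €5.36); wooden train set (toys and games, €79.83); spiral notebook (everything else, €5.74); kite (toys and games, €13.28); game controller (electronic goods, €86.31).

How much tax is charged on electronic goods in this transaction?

€15.15

Wireless router €189.12: electronic goods → 5.5% → €10.4016
Game controller €86.31: electronic goods → 5.5% → €4.74705
Tax on electronic goods: unrounded sum = €15.14865 → €15.15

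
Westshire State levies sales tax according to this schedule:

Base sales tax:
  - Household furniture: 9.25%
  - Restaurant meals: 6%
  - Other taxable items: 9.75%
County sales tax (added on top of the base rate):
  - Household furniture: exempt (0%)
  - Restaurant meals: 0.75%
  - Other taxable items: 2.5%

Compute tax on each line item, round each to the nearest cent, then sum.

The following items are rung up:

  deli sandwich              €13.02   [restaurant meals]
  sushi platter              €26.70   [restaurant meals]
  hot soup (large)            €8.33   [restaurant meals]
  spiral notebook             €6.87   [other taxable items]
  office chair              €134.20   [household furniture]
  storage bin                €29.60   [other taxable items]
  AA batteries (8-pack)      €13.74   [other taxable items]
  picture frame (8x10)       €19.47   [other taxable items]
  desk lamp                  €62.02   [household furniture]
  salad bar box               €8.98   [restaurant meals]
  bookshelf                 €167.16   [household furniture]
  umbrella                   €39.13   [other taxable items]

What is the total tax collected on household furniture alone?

€33.61

Office chair €134.20: household furniture → 9.25% + 0% county = 9.25% → €12.41
Desk lamp €62.02: household furniture → 9.25% + 0% county = 9.25% → €5.74
Bookshelf €167.16: household furniture → 9.25% + 0% county = 9.25% → €15.46
Tax on household furniture = €12.41 + €5.74 + €15.46 = €33.61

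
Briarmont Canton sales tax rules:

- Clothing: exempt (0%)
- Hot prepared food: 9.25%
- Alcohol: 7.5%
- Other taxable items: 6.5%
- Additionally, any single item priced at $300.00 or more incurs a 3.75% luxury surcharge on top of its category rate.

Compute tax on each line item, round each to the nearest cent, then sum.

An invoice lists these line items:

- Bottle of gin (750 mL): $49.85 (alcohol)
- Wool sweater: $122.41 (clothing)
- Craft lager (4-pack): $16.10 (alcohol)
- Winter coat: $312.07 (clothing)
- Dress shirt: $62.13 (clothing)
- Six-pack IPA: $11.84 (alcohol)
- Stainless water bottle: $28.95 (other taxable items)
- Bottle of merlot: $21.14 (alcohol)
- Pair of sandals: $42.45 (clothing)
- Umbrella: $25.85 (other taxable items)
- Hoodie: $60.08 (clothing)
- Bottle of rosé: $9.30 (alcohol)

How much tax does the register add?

$23.39

Bottle of gin (750 mL) $49.85: alcohol → 7.5% → $3.74
Wool sweater $122.41: clothing → 0% → $0.00
Craft lager (4-pack) $16.10: alcohol → 7.5% → $1.21
Winter coat $312.07: clothing → 0% + 3.75% surcharge = 3.75% → $11.70
Dress shirt $62.13: clothing → 0% → $0.00
Six-pack IPA $11.84: alcohol → 7.5% → $0.89
Stainless water bottle $28.95: other taxable items → 6.5% → $1.88
Bottle of merlot $21.14: alcohol → 7.5% → $1.59
Pair of sandals $42.45: clothing → 0% → $0.00
Umbrella $25.85: other taxable items → 6.5% → $1.68
Hoodie $60.08: clothing → 0% → $0.00
Bottle of rosé $9.30: alcohol → 7.5% → $0.70
Total tax = $3.74 + $1.21 + $11.70 + $0.89 + $1.88 + $1.59 + $1.68 + $0.70 = $23.39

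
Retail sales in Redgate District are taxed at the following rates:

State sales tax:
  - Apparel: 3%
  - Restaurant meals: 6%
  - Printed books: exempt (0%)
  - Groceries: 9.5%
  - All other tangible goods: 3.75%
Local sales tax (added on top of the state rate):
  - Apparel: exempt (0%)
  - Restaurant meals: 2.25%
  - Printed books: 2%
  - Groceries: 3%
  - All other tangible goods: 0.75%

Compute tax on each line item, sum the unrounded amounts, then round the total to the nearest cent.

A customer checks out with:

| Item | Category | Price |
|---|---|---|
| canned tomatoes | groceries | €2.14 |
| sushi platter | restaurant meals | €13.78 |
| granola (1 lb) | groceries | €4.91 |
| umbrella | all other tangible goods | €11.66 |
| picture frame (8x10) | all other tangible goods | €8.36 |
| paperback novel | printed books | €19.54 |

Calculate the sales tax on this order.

Canned tomatoes €2.14: groceries → 9.5% + 3% local = 12.5% → €0.2675
Sushi platter €13.78: restaurant meals → 6% + 2.25% local = 8.25% → €1.13685
Granola (1 lb) €4.91: groceries → 9.5% + 3% local = 12.5% → €0.61375
Umbrella €11.66: all other tangible goods → 3.75% + 0.75% local = 4.5% → €0.5247
Picture frame (8x10) €8.36: all other tangible goods → 3.75% + 0.75% local = 4.5% → €0.3762
Paperback novel €19.54: printed books → 0% + 2% local = 2% → €0.3908
Unrounded tax sum = €3.3098 → €3.31

€3.31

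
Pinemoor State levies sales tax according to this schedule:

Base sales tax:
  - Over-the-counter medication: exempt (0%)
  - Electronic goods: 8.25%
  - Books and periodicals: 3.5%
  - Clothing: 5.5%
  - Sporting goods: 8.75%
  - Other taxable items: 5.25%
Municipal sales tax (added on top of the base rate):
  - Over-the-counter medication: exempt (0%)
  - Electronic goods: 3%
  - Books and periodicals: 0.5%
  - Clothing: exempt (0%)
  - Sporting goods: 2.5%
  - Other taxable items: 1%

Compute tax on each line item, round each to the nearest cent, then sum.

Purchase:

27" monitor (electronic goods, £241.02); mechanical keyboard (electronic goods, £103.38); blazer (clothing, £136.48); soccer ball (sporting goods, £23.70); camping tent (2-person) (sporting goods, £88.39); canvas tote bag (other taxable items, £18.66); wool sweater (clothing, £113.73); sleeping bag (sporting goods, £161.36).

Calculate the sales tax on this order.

27" monitor £241.02: electronic goods → 8.25% + 3% municipal = 11.25% → £27.11
Mechanical keyboard £103.38: electronic goods → 8.25% + 3% municipal = 11.25% → £11.63
Blazer £136.48: clothing → 5.5% + 0% municipal = 5.5% → £7.51
Soccer ball £23.70: sporting goods → 8.75% + 2.5% municipal = 11.25% → £2.67
Camping tent (2-person) £88.39: sporting goods → 8.75% + 2.5% municipal = 11.25% → £9.94
Canvas tote bag £18.66: other taxable items → 5.25% + 1% municipal = 6.25% → £1.17
Wool sweater £113.73: clothing → 5.5% + 0% municipal = 5.5% → £6.26
Sleeping bag £161.36: sporting goods → 8.75% + 2.5% municipal = 11.25% → £18.15
Total tax = £27.11 + £11.63 + £7.51 + £2.67 + £9.94 + £1.17 + £6.26 + £18.15 = £84.44

£84.44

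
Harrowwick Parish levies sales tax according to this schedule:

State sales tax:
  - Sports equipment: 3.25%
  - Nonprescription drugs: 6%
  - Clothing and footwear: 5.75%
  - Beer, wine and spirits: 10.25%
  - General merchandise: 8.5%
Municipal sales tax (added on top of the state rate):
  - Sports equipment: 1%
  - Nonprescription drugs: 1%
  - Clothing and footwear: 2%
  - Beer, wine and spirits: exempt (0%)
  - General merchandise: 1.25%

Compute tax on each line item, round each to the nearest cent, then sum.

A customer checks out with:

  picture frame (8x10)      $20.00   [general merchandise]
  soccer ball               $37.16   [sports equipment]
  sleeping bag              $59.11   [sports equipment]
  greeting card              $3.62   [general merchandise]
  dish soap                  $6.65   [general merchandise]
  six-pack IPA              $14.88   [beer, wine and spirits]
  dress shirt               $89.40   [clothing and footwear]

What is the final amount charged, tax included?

Picture frame (8x10) $20.00: general merchandise → 8.5% + 1.25% municipal = 9.75% → $1.95
Soccer ball $37.16: sports equipment → 3.25% + 1% municipal = 4.25% → $1.58
Sleeping bag $59.11: sports equipment → 3.25% + 1% municipal = 4.25% → $2.51
Greeting card $3.62: general merchandise → 8.5% + 1.25% municipal = 9.75% → $0.35
Dish soap $6.65: general merchandise → 8.5% + 1.25% municipal = 9.75% → $0.65
Six-pack IPA $14.88: beer, wine and spirits → 10.25% + 0% municipal = 10.25% → $1.53
Dress shirt $89.40: clothing and footwear → 5.75% + 2% municipal = 7.75% → $6.93
Subtotal = $230.82; tax = $15.50; total due = $246.32

$246.32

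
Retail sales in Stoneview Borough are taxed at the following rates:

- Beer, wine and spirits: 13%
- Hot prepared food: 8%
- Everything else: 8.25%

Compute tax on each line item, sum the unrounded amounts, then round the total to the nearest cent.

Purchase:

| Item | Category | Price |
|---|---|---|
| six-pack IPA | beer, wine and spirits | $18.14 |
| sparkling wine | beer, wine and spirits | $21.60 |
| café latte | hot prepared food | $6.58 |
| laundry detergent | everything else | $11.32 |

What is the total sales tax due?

$6.63

Six-pack IPA $18.14: beer, wine and spirits → 13% → $2.3582
Sparkling wine $21.60: beer, wine and spirits → 13% → $2.808
Café latte $6.58: hot prepared food → 8% → $0.5264
Laundry detergent $11.32: everything else → 8.25% → $0.9339
Unrounded tax sum = $6.6265 → $6.63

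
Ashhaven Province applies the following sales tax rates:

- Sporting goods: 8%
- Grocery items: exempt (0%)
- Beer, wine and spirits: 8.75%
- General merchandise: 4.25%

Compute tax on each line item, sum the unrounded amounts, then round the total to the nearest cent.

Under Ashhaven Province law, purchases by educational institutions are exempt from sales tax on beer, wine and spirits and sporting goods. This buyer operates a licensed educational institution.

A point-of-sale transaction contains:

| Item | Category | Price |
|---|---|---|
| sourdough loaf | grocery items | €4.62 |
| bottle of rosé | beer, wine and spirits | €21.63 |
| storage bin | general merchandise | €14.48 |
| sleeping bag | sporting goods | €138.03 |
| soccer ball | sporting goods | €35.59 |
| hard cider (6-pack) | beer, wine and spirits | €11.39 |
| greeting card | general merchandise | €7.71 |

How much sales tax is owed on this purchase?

€0.94

Sourdough loaf €4.62: grocery items → 0% → €0.00
Bottle of rosé €21.63: beer, wine and spirits, buyer-exempt → 0% → €0.00
Storage bin €14.48: general merchandise → 4.25% → €0.6154
Sleeping bag €138.03: sporting goods, buyer-exempt → 0% → €0.00
Soccer ball €35.59: sporting goods, buyer-exempt → 0% → €0.00
Hard cider (6-pack) €11.39: beer, wine and spirits, buyer-exempt → 0% → €0.00
Greeting card €7.71: general merchandise → 4.25% → €0.327675
Unrounded tax sum = €0.943075 → €0.94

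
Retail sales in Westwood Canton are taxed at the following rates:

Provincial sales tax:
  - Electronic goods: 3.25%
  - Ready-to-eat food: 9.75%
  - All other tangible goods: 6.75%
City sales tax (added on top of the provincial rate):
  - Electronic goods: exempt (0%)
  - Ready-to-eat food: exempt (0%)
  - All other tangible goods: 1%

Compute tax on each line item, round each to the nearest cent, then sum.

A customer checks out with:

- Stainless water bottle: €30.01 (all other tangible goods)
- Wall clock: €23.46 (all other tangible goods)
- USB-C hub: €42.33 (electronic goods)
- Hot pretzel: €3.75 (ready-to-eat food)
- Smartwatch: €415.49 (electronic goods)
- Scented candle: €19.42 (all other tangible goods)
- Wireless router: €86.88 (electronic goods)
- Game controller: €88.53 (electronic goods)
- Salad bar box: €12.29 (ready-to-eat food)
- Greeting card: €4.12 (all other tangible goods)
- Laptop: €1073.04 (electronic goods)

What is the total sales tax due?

€63.00

Stainless water bottle €30.01: all other tangible goods → 6.75% + 1% city = 7.75% → €2.33
Wall clock €23.46: all other tangible goods → 6.75% + 1% city = 7.75% → €1.82
USB-C hub €42.33: electronic goods → 3.25% + 0% city = 3.25% → €1.38
Hot pretzel €3.75: ready-to-eat food → 9.75% + 0% city = 9.75% → €0.37
Smartwatch €415.49: electronic goods → 3.25% + 0% city = 3.25% → €13.50
Scented candle €19.42: all other tangible goods → 6.75% + 1% city = 7.75% → €1.51
Wireless router €86.88: electronic goods → 3.25% + 0% city = 3.25% → €2.82
Game controller €88.53: electronic goods → 3.25% + 0% city = 3.25% → €2.88
Salad bar box €12.29: ready-to-eat food → 9.75% + 0% city = 9.75% → €1.20
Greeting card €4.12: all other tangible goods → 6.75% + 1% city = 7.75% → €0.32
Laptop €1073.04: electronic goods → 3.25% + 0% city = 3.25% → €34.87
Total tax = €2.33 + €1.82 + €1.38 + €0.37 + €13.50 + €1.51 + €2.82 + €2.88 + €1.20 + €0.32 + €34.87 = €63.00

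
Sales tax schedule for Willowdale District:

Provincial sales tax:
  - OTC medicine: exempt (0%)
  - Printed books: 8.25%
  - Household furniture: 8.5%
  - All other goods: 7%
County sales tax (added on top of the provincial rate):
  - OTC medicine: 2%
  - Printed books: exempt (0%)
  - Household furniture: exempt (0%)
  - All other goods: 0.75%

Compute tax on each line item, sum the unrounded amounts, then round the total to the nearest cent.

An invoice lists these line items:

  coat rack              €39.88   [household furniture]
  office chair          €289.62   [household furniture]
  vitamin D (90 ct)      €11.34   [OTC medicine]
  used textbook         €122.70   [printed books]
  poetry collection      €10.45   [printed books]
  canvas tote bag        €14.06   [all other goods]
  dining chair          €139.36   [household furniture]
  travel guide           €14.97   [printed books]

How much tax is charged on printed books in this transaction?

€12.22

Used textbook €122.70: printed books → 8.25% + 0% county = 8.25% → €10.12275
Poetry collection €10.45: printed books → 8.25% + 0% county = 8.25% → €0.862125
Travel guide €14.97: printed books → 8.25% + 0% county = 8.25% → €1.235025
Tax on printed books: unrounded sum = €12.2199 → €12.22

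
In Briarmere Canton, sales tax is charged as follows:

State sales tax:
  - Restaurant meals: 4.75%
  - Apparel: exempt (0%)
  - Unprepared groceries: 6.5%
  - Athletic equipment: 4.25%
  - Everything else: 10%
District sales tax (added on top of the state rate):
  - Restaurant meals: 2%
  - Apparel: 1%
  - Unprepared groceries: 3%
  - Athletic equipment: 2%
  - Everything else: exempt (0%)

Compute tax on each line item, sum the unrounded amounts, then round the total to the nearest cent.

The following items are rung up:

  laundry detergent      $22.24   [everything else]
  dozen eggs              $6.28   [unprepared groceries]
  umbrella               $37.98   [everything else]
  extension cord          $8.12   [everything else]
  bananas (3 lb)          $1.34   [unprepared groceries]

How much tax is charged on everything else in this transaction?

Laundry detergent $22.24: everything else → 10% + 0% district = 10% → $2.224
Umbrella $37.98: everything else → 10% + 0% district = 10% → $3.798
Extension cord $8.12: everything else → 10% + 0% district = 10% → $0.812
Tax on everything else: unrounded sum = $6.834 → $6.83

$6.83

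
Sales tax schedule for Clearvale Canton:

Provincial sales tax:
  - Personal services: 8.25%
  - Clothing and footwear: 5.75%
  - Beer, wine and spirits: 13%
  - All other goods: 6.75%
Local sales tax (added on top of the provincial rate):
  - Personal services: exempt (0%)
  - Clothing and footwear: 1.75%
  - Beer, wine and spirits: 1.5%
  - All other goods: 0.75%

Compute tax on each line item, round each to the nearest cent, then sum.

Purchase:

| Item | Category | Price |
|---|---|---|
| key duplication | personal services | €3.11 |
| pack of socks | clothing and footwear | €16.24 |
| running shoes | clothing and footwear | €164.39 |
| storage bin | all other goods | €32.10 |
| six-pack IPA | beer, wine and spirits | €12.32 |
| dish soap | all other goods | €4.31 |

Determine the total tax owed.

Key duplication €3.11: personal services → 8.25% + 0% local = 8.25% → €0.26
Pack of socks €16.24: clothing and footwear → 5.75% + 1.75% local = 7.5% → €1.22
Running shoes €164.39: clothing and footwear → 5.75% + 1.75% local = 7.5% → €12.33
Storage bin €32.10: all other goods → 6.75% + 0.75% local = 7.5% → €2.41
Six-pack IPA €12.32: beer, wine and spirits → 13% + 1.5% local = 14.5% → €1.79
Dish soap €4.31: all other goods → 6.75% + 0.75% local = 7.5% → €0.32
Total tax = €0.26 + €1.22 + €12.33 + €2.41 + €1.79 + €0.32 = €18.33

€18.33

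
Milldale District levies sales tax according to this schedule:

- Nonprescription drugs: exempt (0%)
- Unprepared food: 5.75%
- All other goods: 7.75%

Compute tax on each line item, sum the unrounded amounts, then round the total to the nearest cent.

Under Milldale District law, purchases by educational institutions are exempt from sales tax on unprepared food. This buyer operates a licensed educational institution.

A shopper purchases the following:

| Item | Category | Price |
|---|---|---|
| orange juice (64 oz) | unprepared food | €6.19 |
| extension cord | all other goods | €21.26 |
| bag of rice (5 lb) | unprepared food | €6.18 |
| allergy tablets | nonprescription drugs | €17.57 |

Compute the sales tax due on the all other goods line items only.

Extension cord €21.26: all other goods → 7.75% → €1.64765
Tax on all other goods: unrounded sum = €1.64765 → €1.65

€1.65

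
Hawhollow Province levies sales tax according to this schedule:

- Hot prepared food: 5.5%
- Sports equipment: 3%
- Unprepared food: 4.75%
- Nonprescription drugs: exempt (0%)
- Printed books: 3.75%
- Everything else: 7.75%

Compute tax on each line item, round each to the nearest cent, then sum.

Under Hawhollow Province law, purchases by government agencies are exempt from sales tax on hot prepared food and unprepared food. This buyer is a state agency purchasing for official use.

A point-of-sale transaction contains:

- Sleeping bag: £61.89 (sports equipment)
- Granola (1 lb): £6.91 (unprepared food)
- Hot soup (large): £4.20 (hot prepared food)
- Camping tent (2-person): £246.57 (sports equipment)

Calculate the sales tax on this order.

£9.26

Sleeping bag £61.89: sports equipment → 3% → £1.86
Granola (1 lb) £6.91: unprepared food, buyer-exempt → 0% → £0.00
Hot soup (large) £4.20: hot prepared food, buyer-exempt → 0% → £0.00
Camping tent (2-person) £246.57: sports equipment → 3% → £7.40
Total tax = £1.86 + £7.40 = £9.26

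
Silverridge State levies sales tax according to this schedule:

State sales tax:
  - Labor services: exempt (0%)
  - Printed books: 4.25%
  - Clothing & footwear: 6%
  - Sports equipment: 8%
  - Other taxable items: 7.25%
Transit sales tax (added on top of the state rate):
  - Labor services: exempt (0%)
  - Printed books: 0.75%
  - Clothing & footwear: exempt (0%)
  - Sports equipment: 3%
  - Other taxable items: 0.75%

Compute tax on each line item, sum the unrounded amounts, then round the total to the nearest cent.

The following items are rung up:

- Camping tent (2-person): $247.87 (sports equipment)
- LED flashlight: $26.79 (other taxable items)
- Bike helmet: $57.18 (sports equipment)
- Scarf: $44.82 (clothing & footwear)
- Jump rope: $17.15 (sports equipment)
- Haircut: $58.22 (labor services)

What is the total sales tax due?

$40.27

Camping tent (2-person) $247.87: sports equipment → 8% + 3% transit = 11% → $27.2657
LED flashlight $26.79: other taxable items → 7.25% + 0.75% transit = 8% → $2.1432
Bike helmet $57.18: sports equipment → 8% + 3% transit = 11% → $6.2898
Scarf $44.82: clothing & footwear → 6% + 0% transit = 6% → $2.6892
Jump rope $17.15: sports equipment → 8% + 3% transit = 11% → $1.8865
Haircut $58.22: labor services → 0% + 0% transit = 0% → $0.00
Unrounded tax sum = $40.2744 → $40.27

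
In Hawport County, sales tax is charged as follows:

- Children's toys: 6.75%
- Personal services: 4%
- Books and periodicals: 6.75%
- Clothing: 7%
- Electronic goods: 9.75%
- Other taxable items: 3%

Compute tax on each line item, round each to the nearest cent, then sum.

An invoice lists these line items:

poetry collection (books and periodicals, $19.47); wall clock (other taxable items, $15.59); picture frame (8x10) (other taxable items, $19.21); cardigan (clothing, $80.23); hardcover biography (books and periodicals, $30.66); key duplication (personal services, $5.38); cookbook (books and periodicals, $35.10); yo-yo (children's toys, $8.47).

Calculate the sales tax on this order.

Poetry collection $19.47: books and periodicals → 6.75% → $1.31
Wall clock $15.59: other taxable items → 3% → $0.47
Picture frame (8x10) $19.21: other taxable items → 3% → $0.58
Cardigan $80.23: clothing → 7% → $5.62
Hardcover biography $30.66: books and periodicals → 6.75% → $2.07
Key duplication $5.38: personal services → 4% → $0.22
Cookbook $35.10: books and periodicals → 6.75% → $2.37
Yo-yo $8.47: children's toys → 6.75% → $0.57
Total tax = $1.31 + $0.47 + $0.58 + $5.62 + $2.07 + $0.22 + $2.37 + $0.57 = $13.21

$13.21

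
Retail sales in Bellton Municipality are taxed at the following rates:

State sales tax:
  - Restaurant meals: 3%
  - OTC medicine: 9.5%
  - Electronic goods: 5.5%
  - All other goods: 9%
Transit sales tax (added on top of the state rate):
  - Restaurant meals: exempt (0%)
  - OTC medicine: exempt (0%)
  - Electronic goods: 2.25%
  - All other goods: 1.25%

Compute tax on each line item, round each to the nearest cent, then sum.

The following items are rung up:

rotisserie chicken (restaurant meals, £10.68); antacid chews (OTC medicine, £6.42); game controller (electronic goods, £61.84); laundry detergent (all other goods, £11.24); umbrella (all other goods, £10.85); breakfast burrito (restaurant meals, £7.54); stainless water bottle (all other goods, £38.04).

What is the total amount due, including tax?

Rotisserie chicken £10.68: restaurant meals → 3% + 0% transit = 3% → £0.32
Antacid chews £6.42: OTC medicine → 9.5% + 0% transit = 9.5% → £0.61
Game controller £61.84: electronic goods → 5.5% + 2.25% transit = 7.75% → £4.79
Laundry detergent £11.24: all other goods → 9% + 1.25% transit = 10.25% → £1.15
Umbrella £10.85: all other goods → 9% + 1.25% transit = 10.25% → £1.11
Breakfast burrito £7.54: restaurant meals → 3% + 0% transit = 3% → £0.23
Stainless water bottle £38.04: all other goods → 9% + 1.25% transit = 10.25% → £3.90
Subtotal = £146.61; tax = £12.11; total due = £158.72

£158.72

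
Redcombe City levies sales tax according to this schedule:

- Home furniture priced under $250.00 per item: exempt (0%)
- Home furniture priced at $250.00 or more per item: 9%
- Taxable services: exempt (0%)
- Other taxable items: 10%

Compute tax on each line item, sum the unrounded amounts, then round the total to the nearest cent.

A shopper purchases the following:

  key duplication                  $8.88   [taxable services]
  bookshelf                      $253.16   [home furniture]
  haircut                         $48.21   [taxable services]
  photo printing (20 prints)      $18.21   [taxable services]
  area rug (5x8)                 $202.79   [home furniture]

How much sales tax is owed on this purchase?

$22.78

Key duplication $8.88: taxable services → 0% → $0.00
Bookshelf $253.16: home furniture, $250.00 or more → 9% → $22.7844
Haircut $48.21: taxable services → 0% → $0.00
Photo printing (20 prints) $18.21: taxable services → 0% → $0.00
Area rug (5x8) $202.79: home furniture, under $250.00 → 0% → $0.00
Unrounded tax sum = $22.7844 → $22.78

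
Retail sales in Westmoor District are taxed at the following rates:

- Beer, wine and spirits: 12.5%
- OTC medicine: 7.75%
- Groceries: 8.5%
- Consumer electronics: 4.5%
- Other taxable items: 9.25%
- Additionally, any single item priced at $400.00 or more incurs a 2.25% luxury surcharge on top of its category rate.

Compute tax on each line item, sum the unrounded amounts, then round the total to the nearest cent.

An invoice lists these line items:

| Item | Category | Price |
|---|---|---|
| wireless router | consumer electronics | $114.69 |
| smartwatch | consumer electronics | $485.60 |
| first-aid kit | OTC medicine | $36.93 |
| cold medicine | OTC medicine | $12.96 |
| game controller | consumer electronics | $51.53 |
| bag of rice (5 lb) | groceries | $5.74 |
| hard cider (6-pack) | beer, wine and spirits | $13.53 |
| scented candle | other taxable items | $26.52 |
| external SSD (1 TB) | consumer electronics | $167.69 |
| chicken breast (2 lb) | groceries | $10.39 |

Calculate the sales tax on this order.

$57.19

Wireless router $114.69: consumer electronics → 4.5% → $5.16105
Smartwatch $485.60: consumer electronics → 4.5% + 2.25% surcharge = 6.75% → $32.778
First-aid kit $36.93: OTC medicine → 7.75% → $2.862075
Cold medicine $12.96: OTC medicine → 7.75% → $1.0044
Game controller $51.53: consumer electronics → 4.5% → $2.31885
Bag of rice (5 lb) $5.74: groceries → 8.5% → $0.4879
Hard cider (6-pack) $13.53: beer, wine and spirits → 12.5% → $1.69125
Scented candle $26.52: other taxable items → 9.25% → $2.4531
External SSD (1 TB) $167.69: consumer electronics → 4.5% → $7.54605
Chicken breast (2 lb) $10.39: groceries → 8.5% → $0.88315
Unrounded tax sum = $57.185825 → $57.19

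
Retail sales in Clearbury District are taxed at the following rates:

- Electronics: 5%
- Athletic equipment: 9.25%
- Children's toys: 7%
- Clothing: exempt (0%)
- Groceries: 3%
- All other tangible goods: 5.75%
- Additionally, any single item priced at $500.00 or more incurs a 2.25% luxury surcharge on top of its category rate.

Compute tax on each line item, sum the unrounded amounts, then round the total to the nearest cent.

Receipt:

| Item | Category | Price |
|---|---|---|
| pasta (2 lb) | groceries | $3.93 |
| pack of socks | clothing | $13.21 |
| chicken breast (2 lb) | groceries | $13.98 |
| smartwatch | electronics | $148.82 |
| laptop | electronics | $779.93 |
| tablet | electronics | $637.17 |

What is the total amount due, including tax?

Pasta (2 lb) $3.93: groceries → 3% → $0.1179
Pack of socks $13.21: clothing → 0% → $0.00
Chicken breast (2 lb) $13.98: groceries → 3% → $0.4194
Smartwatch $148.82: electronics → 5% → $7.441
Laptop $779.93: electronics → 5% + 2.25% surcharge = 7.25% → $56.544925
Tablet $637.17: electronics → 5% + 2.25% surcharge = 7.25% → $46.194825
Subtotal = $1597.04; unrounded tax = $110.71805 → $110.72; total due = $1707.76

$1707.76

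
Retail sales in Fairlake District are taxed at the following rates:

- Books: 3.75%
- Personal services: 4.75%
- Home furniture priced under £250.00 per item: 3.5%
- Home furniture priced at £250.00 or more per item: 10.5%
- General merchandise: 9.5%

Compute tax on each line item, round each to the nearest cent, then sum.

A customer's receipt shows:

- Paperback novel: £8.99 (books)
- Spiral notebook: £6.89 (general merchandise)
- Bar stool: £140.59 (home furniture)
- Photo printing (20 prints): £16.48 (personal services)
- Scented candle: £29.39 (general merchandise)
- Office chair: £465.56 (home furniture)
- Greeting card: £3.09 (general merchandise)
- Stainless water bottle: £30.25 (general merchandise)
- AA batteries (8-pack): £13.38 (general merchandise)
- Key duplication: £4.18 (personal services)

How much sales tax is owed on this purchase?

Paperback novel £8.99: books → 3.75% → £0.34
Spiral notebook £6.89: general merchandise → 9.5% → £0.65
Bar stool £140.59: home furniture, under £250.00 → 3.5% → £4.92
Photo printing (20 prints) £16.48: personal services → 4.75% → £0.78
Scented candle £29.39: general merchandise → 9.5% → £2.79
Office chair £465.56: home furniture, £250.00 or more → 10.5% → £48.88
Greeting card £3.09: general merchandise → 9.5% → £0.29
Stainless water bottle £30.25: general merchandise → 9.5% → £2.87
AA batteries (8-pack) £13.38: general merchandise → 9.5% → £1.27
Key duplication £4.18: personal services → 4.75% → £0.20
Total tax = £0.34 + £0.65 + £4.92 + £0.78 + £2.79 + £48.88 + £0.29 + £2.87 + £1.27 + £0.20 = £62.99

£62.99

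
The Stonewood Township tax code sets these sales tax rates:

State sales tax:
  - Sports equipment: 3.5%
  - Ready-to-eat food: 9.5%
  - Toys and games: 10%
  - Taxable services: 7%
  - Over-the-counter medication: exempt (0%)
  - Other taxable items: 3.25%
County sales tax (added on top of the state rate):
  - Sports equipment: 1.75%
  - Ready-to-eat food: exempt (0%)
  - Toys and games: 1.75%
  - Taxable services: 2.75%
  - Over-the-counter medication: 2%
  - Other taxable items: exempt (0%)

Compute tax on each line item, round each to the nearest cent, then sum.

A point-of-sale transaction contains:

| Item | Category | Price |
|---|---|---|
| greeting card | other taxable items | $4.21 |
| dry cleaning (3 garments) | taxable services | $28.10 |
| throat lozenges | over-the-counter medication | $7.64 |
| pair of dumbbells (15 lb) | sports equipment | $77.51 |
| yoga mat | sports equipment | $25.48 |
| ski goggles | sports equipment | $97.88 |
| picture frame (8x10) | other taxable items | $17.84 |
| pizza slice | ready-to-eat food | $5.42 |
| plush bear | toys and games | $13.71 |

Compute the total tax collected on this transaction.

$16.28

Greeting card $4.21: other taxable items → 3.25% + 0% county = 3.25% → $0.14
Dry cleaning (3 garments) $28.10: taxable services → 7% + 2.75% county = 9.75% → $2.74
Throat lozenges $7.64: over-the-counter medication → 0% + 2% county = 2% → $0.15
Pair of dumbbells (15 lb) $77.51: sports equipment → 3.5% + 1.75% county = 5.25% → $4.07
Yoga mat $25.48: sports equipment → 3.5% + 1.75% county = 5.25% → $1.34
Ski goggles $97.88: sports equipment → 3.5% + 1.75% county = 5.25% → $5.14
Picture frame (8x10) $17.84: other taxable items → 3.25% + 0% county = 3.25% → $0.58
Pizza slice $5.42: ready-to-eat food → 9.5% + 0% county = 9.5% → $0.51
Plush bear $13.71: toys and games → 10% + 1.75% county = 11.75% → $1.61
Total tax = $0.14 + $2.74 + $0.15 + $4.07 + $1.34 + $5.14 + $0.58 + $0.51 + $1.61 = $16.28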